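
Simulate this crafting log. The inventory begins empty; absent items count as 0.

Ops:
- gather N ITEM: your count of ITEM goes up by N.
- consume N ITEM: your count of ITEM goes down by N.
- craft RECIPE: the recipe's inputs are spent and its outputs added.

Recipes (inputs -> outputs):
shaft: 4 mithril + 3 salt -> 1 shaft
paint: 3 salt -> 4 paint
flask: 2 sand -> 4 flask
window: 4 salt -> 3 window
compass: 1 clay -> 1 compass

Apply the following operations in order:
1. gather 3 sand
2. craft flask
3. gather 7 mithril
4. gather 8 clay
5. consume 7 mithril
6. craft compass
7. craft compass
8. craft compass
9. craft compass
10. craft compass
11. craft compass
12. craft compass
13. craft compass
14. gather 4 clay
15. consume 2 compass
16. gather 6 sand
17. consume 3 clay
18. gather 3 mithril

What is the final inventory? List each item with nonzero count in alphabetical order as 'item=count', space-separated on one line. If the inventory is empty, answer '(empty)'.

Answer: clay=1 compass=6 flask=4 mithril=3 sand=7

Derivation:
After 1 (gather 3 sand): sand=3
After 2 (craft flask): flask=4 sand=1
After 3 (gather 7 mithril): flask=4 mithril=7 sand=1
After 4 (gather 8 clay): clay=8 flask=4 mithril=7 sand=1
After 5 (consume 7 mithril): clay=8 flask=4 sand=1
After 6 (craft compass): clay=7 compass=1 flask=4 sand=1
After 7 (craft compass): clay=6 compass=2 flask=4 sand=1
After 8 (craft compass): clay=5 compass=3 flask=4 sand=1
After 9 (craft compass): clay=4 compass=4 flask=4 sand=1
After 10 (craft compass): clay=3 compass=5 flask=4 sand=1
After 11 (craft compass): clay=2 compass=6 flask=4 sand=1
After 12 (craft compass): clay=1 compass=7 flask=4 sand=1
After 13 (craft compass): compass=8 flask=4 sand=1
After 14 (gather 4 clay): clay=4 compass=8 flask=4 sand=1
After 15 (consume 2 compass): clay=4 compass=6 flask=4 sand=1
After 16 (gather 6 sand): clay=4 compass=6 flask=4 sand=7
After 17 (consume 3 clay): clay=1 compass=6 flask=4 sand=7
After 18 (gather 3 mithril): clay=1 compass=6 flask=4 mithril=3 sand=7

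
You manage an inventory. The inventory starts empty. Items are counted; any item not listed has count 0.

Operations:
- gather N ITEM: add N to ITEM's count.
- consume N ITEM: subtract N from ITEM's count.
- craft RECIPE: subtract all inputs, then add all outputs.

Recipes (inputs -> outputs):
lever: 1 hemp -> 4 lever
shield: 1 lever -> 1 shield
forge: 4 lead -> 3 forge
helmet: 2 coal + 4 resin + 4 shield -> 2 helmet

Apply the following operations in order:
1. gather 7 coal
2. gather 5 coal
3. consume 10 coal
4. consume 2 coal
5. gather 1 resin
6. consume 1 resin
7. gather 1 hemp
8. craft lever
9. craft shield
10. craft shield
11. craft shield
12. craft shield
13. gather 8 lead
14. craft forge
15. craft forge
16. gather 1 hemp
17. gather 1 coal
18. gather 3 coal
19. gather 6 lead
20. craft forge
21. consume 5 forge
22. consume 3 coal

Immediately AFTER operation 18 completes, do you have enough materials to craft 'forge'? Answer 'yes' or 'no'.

Answer: no

Derivation:
After 1 (gather 7 coal): coal=7
After 2 (gather 5 coal): coal=12
After 3 (consume 10 coal): coal=2
After 4 (consume 2 coal): (empty)
After 5 (gather 1 resin): resin=1
After 6 (consume 1 resin): (empty)
After 7 (gather 1 hemp): hemp=1
After 8 (craft lever): lever=4
After 9 (craft shield): lever=3 shield=1
After 10 (craft shield): lever=2 shield=2
After 11 (craft shield): lever=1 shield=3
After 12 (craft shield): shield=4
After 13 (gather 8 lead): lead=8 shield=4
After 14 (craft forge): forge=3 lead=4 shield=4
After 15 (craft forge): forge=6 shield=4
After 16 (gather 1 hemp): forge=6 hemp=1 shield=4
After 17 (gather 1 coal): coal=1 forge=6 hemp=1 shield=4
After 18 (gather 3 coal): coal=4 forge=6 hemp=1 shield=4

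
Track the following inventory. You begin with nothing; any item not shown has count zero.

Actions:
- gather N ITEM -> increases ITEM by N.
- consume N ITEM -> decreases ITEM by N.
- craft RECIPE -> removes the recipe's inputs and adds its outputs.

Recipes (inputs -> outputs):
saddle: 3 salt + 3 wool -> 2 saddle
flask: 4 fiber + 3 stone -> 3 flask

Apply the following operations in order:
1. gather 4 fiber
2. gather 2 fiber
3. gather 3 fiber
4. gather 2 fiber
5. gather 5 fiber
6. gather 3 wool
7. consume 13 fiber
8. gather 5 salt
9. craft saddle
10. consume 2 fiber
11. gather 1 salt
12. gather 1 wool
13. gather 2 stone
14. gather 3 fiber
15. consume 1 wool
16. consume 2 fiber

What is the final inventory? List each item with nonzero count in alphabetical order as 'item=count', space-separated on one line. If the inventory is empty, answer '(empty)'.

After 1 (gather 4 fiber): fiber=4
After 2 (gather 2 fiber): fiber=6
After 3 (gather 3 fiber): fiber=9
After 4 (gather 2 fiber): fiber=11
After 5 (gather 5 fiber): fiber=16
After 6 (gather 3 wool): fiber=16 wool=3
After 7 (consume 13 fiber): fiber=3 wool=3
After 8 (gather 5 salt): fiber=3 salt=5 wool=3
After 9 (craft saddle): fiber=3 saddle=2 salt=2
After 10 (consume 2 fiber): fiber=1 saddle=2 salt=2
After 11 (gather 1 salt): fiber=1 saddle=2 salt=3
After 12 (gather 1 wool): fiber=1 saddle=2 salt=3 wool=1
After 13 (gather 2 stone): fiber=1 saddle=2 salt=3 stone=2 wool=1
After 14 (gather 3 fiber): fiber=4 saddle=2 salt=3 stone=2 wool=1
After 15 (consume 1 wool): fiber=4 saddle=2 salt=3 stone=2
After 16 (consume 2 fiber): fiber=2 saddle=2 salt=3 stone=2

Answer: fiber=2 saddle=2 salt=3 stone=2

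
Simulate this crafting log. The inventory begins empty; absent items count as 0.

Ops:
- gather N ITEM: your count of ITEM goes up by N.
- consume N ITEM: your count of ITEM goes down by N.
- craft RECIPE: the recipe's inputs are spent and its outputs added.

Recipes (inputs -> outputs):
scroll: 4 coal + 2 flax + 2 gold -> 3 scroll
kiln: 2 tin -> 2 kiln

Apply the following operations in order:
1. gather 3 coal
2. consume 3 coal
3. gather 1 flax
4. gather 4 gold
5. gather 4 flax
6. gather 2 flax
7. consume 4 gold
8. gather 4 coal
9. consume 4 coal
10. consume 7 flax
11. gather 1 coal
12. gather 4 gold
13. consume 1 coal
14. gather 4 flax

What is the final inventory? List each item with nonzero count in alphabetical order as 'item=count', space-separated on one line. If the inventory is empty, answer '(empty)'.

Answer: flax=4 gold=4

Derivation:
After 1 (gather 3 coal): coal=3
After 2 (consume 3 coal): (empty)
After 3 (gather 1 flax): flax=1
After 4 (gather 4 gold): flax=1 gold=4
After 5 (gather 4 flax): flax=5 gold=4
After 6 (gather 2 flax): flax=7 gold=4
After 7 (consume 4 gold): flax=7
After 8 (gather 4 coal): coal=4 flax=7
After 9 (consume 4 coal): flax=7
After 10 (consume 7 flax): (empty)
After 11 (gather 1 coal): coal=1
After 12 (gather 4 gold): coal=1 gold=4
After 13 (consume 1 coal): gold=4
After 14 (gather 4 flax): flax=4 gold=4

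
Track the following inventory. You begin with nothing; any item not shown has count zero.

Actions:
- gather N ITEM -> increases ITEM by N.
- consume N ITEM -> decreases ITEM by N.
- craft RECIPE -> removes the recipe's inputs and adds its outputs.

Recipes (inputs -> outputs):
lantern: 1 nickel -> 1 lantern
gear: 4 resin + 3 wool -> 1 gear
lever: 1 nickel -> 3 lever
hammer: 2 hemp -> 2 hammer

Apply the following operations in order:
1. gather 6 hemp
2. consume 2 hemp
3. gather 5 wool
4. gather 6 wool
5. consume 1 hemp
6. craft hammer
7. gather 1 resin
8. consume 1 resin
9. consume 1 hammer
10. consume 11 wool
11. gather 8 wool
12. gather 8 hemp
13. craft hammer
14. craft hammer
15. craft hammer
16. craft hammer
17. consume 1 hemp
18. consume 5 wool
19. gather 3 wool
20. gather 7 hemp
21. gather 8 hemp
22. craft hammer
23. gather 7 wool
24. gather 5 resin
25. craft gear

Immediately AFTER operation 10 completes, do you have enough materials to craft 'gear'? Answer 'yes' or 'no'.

Answer: no

Derivation:
After 1 (gather 6 hemp): hemp=6
After 2 (consume 2 hemp): hemp=4
After 3 (gather 5 wool): hemp=4 wool=5
After 4 (gather 6 wool): hemp=4 wool=11
After 5 (consume 1 hemp): hemp=3 wool=11
After 6 (craft hammer): hammer=2 hemp=1 wool=11
After 7 (gather 1 resin): hammer=2 hemp=1 resin=1 wool=11
After 8 (consume 1 resin): hammer=2 hemp=1 wool=11
After 9 (consume 1 hammer): hammer=1 hemp=1 wool=11
After 10 (consume 11 wool): hammer=1 hemp=1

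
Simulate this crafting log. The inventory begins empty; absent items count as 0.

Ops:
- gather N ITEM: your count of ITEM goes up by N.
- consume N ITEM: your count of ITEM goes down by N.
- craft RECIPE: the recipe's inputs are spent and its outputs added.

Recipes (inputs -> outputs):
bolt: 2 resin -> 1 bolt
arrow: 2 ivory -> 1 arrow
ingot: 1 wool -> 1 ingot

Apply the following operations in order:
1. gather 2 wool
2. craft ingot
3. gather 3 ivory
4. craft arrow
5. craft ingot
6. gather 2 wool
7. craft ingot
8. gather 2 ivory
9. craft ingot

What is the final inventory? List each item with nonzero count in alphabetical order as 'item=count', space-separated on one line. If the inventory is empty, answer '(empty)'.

After 1 (gather 2 wool): wool=2
After 2 (craft ingot): ingot=1 wool=1
After 3 (gather 3 ivory): ingot=1 ivory=3 wool=1
After 4 (craft arrow): arrow=1 ingot=1 ivory=1 wool=1
After 5 (craft ingot): arrow=1 ingot=2 ivory=1
After 6 (gather 2 wool): arrow=1 ingot=2 ivory=1 wool=2
After 7 (craft ingot): arrow=1 ingot=3 ivory=1 wool=1
After 8 (gather 2 ivory): arrow=1 ingot=3 ivory=3 wool=1
After 9 (craft ingot): arrow=1 ingot=4 ivory=3

Answer: arrow=1 ingot=4 ivory=3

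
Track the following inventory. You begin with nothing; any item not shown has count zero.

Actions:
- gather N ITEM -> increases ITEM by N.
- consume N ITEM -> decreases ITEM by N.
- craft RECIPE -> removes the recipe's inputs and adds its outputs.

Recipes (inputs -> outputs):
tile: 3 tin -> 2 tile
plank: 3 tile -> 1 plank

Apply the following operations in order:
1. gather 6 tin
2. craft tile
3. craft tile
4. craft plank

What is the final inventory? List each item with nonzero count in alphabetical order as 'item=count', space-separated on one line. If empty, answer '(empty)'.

After 1 (gather 6 tin): tin=6
After 2 (craft tile): tile=2 tin=3
After 3 (craft tile): tile=4
After 4 (craft plank): plank=1 tile=1

Answer: plank=1 tile=1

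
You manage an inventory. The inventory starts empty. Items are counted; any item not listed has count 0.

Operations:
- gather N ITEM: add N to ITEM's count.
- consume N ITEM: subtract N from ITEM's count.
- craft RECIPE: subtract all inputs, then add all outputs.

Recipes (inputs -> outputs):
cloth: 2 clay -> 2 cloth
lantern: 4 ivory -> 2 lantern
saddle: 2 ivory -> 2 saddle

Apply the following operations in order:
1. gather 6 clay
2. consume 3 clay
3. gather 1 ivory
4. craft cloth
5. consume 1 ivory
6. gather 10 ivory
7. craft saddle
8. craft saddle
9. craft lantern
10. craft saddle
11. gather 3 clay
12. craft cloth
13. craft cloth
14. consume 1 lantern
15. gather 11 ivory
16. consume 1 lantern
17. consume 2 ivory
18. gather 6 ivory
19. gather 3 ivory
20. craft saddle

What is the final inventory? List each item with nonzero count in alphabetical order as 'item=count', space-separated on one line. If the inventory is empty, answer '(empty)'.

After 1 (gather 6 clay): clay=6
After 2 (consume 3 clay): clay=3
After 3 (gather 1 ivory): clay=3 ivory=1
After 4 (craft cloth): clay=1 cloth=2 ivory=1
After 5 (consume 1 ivory): clay=1 cloth=2
After 6 (gather 10 ivory): clay=1 cloth=2 ivory=10
After 7 (craft saddle): clay=1 cloth=2 ivory=8 saddle=2
After 8 (craft saddle): clay=1 cloth=2 ivory=6 saddle=4
After 9 (craft lantern): clay=1 cloth=2 ivory=2 lantern=2 saddle=4
After 10 (craft saddle): clay=1 cloth=2 lantern=2 saddle=6
After 11 (gather 3 clay): clay=4 cloth=2 lantern=2 saddle=6
After 12 (craft cloth): clay=2 cloth=4 lantern=2 saddle=6
After 13 (craft cloth): cloth=6 lantern=2 saddle=6
After 14 (consume 1 lantern): cloth=6 lantern=1 saddle=6
After 15 (gather 11 ivory): cloth=6 ivory=11 lantern=1 saddle=6
After 16 (consume 1 lantern): cloth=6 ivory=11 saddle=6
After 17 (consume 2 ivory): cloth=6 ivory=9 saddle=6
After 18 (gather 6 ivory): cloth=6 ivory=15 saddle=6
After 19 (gather 3 ivory): cloth=6 ivory=18 saddle=6
After 20 (craft saddle): cloth=6 ivory=16 saddle=8

Answer: cloth=6 ivory=16 saddle=8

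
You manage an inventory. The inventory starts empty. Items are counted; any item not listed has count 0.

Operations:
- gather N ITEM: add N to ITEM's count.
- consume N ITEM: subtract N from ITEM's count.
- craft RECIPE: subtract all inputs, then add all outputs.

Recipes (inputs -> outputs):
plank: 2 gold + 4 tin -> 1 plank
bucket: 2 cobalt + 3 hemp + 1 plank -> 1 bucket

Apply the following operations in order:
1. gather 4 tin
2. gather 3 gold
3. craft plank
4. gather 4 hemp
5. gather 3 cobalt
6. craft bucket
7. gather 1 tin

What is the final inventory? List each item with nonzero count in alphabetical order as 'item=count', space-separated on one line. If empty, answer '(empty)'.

Answer: bucket=1 cobalt=1 gold=1 hemp=1 tin=1

Derivation:
After 1 (gather 4 tin): tin=4
After 2 (gather 3 gold): gold=3 tin=4
After 3 (craft plank): gold=1 plank=1
After 4 (gather 4 hemp): gold=1 hemp=4 plank=1
After 5 (gather 3 cobalt): cobalt=3 gold=1 hemp=4 plank=1
After 6 (craft bucket): bucket=1 cobalt=1 gold=1 hemp=1
After 7 (gather 1 tin): bucket=1 cobalt=1 gold=1 hemp=1 tin=1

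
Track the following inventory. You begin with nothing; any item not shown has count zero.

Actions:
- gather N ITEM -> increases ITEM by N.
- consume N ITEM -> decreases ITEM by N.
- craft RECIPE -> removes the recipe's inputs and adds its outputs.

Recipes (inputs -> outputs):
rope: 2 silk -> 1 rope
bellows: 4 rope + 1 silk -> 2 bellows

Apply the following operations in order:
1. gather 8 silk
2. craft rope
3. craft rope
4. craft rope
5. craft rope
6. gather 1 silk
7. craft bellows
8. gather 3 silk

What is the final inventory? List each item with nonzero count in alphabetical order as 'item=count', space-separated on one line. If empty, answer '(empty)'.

Answer: bellows=2 silk=3

Derivation:
After 1 (gather 8 silk): silk=8
After 2 (craft rope): rope=1 silk=6
After 3 (craft rope): rope=2 silk=4
After 4 (craft rope): rope=3 silk=2
After 5 (craft rope): rope=4
After 6 (gather 1 silk): rope=4 silk=1
After 7 (craft bellows): bellows=2
After 8 (gather 3 silk): bellows=2 silk=3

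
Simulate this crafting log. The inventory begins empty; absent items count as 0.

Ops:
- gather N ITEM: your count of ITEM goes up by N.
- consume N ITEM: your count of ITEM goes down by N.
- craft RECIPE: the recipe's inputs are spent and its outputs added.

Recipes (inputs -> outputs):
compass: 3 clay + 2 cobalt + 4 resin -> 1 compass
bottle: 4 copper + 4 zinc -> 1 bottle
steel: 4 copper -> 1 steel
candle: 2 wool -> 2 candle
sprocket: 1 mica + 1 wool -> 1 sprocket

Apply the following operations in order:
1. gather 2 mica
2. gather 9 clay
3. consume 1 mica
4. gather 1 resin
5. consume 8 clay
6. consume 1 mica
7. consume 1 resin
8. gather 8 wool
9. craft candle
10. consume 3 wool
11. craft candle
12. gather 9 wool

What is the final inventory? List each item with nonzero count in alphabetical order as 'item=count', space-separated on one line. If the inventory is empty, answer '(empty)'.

After 1 (gather 2 mica): mica=2
After 2 (gather 9 clay): clay=9 mica=2
After 3 (consume 1 mica): clay=9 mica=1
After 4 (gather 1 resin): clay=9 mica=1 resin=1
After 5 (consume 8 clay): clay=1 mica=1 resin=1
After 6 (consume 1 mica): clay=1 resin=1
After 7 (consume 1 resin): clay=1
After 8 (gather 8 wool): clay=1 wool=8
After 9 (craft candle): candle=2 clay=1 wool=6
After 10 (consume 3 wool): candle=2 clay=1 wool=3
After 11 (craft candle): candle=4 clay=1 wool=1
After 12 (gather 9 wool): candle=4 clay=1 wool=10

Answer: candle=4 clay=1 wool=10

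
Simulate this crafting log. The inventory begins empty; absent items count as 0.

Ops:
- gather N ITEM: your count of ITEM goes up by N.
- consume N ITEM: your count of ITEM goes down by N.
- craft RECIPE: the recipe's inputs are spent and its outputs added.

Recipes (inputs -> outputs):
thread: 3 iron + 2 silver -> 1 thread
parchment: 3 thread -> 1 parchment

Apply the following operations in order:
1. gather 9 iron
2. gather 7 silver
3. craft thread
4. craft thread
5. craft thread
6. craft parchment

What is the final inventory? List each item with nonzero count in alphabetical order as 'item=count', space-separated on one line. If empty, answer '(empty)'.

Answer: parchment=1 silver=1

Derivation:
After 1 (gather 9 iron): iron=9
After 2 (gather 7 silver): iron=9 silver=7
After 3 (craft thread): iron=6 silver=5 thread=1
After 4 (craft thread): iron=3 silver=3 thread=2
After 5 (craft thread): silver=1 thread=3
After 6 (craft parchment): parchment=1 silver=1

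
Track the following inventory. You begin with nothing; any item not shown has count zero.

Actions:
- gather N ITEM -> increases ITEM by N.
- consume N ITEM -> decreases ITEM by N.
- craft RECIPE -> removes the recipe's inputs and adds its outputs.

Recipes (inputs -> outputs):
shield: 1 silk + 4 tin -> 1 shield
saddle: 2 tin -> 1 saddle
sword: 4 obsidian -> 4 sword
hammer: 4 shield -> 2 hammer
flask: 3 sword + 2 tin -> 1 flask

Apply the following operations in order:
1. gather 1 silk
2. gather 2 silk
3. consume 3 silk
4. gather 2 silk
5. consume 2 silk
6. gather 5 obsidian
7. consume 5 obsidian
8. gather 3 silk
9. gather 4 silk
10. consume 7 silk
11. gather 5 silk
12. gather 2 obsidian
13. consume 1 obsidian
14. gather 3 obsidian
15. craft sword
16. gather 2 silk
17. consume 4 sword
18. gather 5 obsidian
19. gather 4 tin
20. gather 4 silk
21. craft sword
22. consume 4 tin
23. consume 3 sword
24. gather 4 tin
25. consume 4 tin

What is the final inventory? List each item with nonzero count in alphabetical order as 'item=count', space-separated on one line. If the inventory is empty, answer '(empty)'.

Answer: obsidian=1 silk=11 sword=1

Derivation:
After 1 (gather 1 silk): silk=1
After 2 (gather 2 silk): silk=3
After 3 (consume 3 silk): (empty)
After 4 (gather 2 silk): silk=2
After 5 (consume 2 silk): (empty)
After 6 (gather 5 obsidian): obsidian=5
After 7 (consume 5 obsidian): (empty)
After 8 (gather 3 silk): silk=3
After 9 (gather 4 silk): silk=7
After 10 (consume 7 silk): (empty)
After 11 (gather 5 silk): silk=5
After 12 (gather 2 obsidian): obsidian=2 silk=5
After 13 (consume 1 obsidian): obsidian=1 silk=5
After 14 (gather 3 obsidian): obsidian=4 silk=5
After 15 (craft sword): silk=5 sword=4
After 16 (gather 2 silk): silk=7 sword=4
After 17 (consume 4 sword): silk=7
After 18 (gather 5 obsidian): obsidian=5 silk=7
After 19 (gather 4 tin): obsidian=5 silk=7 tin=4
After 20 (gather 4 silk): obsidian=5 silk=11 tin=4
After 21 (craft sword): obsidian=1 silk=11 sword=4 tin=4
After 22 (consume 4 tin): obsidian=1 silk=11 sword=4
After 23 (consume 3 sword): obsidian=1 silk=11 sword=1
After 24 (gather 4 tin): obsidian=1 silk=11 sword=1 tin=4
After 25 (consume 4 tin): obsidian=1 silk=11 sword=1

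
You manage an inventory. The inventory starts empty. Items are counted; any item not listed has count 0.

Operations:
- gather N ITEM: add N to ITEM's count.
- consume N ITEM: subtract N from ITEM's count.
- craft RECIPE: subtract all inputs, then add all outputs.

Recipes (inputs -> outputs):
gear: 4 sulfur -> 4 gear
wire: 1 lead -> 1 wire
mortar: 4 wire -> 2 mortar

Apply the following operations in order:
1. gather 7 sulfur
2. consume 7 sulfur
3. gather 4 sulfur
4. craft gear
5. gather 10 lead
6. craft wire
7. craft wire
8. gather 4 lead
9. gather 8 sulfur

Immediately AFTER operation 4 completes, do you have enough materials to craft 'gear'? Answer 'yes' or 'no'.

Answer: no

Derivation:
After 1 (gather 7 sulfur): sulfur=7
After 2 (consume 7 sulfur): (empty)
After 3 (gather 4 sulfur): sulfur=4
After 4 (craft gear): gear=4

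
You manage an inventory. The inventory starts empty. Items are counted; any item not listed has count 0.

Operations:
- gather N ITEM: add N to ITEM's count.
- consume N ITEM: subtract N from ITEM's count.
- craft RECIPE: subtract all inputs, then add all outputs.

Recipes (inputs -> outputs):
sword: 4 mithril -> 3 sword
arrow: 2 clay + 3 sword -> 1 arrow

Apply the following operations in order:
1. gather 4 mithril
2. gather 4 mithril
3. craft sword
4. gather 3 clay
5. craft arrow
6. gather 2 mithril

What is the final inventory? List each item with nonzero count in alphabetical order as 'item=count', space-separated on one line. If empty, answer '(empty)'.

Answer: arrow=1 clay=1 mithril=6

Derivation:
After 1 (gather 4 mithril): mithril=4
After 2 (gather 4 mithril): mithril=8
After 3 (craft sword): mithril=4 sword=3
After 4 (gather 3 clay): clay=3 mithril=4 sword=3
After 5 (craft arrow): arrow=1 clay=1 mithril=4
After 6 (gather 2 mithril): arrow=1 clay=1 mithril=6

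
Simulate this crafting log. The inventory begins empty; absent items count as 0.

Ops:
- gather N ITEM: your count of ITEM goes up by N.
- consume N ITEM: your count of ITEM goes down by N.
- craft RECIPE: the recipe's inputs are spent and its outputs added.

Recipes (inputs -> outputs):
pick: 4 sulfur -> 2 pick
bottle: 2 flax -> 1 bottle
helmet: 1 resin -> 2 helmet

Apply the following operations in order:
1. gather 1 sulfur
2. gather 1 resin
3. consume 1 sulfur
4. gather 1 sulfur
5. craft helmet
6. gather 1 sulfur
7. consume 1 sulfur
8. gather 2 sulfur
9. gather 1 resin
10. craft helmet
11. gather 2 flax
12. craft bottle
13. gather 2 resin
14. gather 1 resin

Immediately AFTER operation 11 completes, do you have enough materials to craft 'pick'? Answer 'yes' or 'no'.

Answer: no

Derivation:
After 1 (gather 1 sulfur): sulfur=1
After 2 (gather 1 resin): resin=1 sulfur=1
After 3 (consume 1 sulfur): resin=1
After 4 (gather 1 sulfur): resin=1 sulfur=1
After 5 (craft helmet): helmet=2 sulfur=1
After 6 (gather 1 sulfur): helmet=2 sulfur=2
After 7 (consume 1 sulfur): helmet=2 sulfur=1
After 8 (gather 2 sulfur): helmet=2 sulfur=3
After 9 (gather 1 resin): helmet=2 resin=1 sulfur=3
After 10 (craft helmet): helmet=4 sulfur=3
After 11 (gather 2 flax): flax=2 helmet=4 sulfur=3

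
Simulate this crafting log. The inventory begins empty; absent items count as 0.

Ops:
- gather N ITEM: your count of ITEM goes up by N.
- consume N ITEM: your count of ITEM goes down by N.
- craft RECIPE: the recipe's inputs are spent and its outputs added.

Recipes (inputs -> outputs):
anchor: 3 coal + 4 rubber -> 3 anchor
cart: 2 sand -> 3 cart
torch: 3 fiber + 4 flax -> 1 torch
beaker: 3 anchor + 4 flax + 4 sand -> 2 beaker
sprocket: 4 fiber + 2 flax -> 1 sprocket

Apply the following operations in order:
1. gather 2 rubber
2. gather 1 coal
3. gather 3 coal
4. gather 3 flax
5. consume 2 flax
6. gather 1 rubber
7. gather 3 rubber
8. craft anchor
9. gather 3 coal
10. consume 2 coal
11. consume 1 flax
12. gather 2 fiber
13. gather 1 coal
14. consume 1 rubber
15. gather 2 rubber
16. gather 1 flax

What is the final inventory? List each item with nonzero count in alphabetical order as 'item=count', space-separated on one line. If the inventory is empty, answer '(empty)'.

After 1 (gather 2 rubber): rubber=2
After 2 (gather 1 coal): coal=1 rubber=2
After 3 (gather 3 coal): coal=4 rubber=2
After 4 (gather 3 flax): coal=4 flax=3 rubber=2
After 5 (consume 2 flax): coal=4 flax=1 rubber=2
After 6 (gather 1 rubber): coal=4 flax=1 rubber=3
After 7 (gather 3 rubber): coal=4 flax=1 rubber=6
After 8 (craft anchor): anchor=3 coal=1 flax=1 rubber=2
After 9 (gather 3 coal): anchor=3 coal=4 flax=1 rubber=2
After 10 (consume 2 coal): anchor=3 coal=2 flax=1 rubber=2
After 11 (consume 1 flax): anchor=3 coal=2 rubber=2
After 12 (gather 2 fiber): anchor=3 coal=2 fiber=2 rubber=2
After 13 (gather 1 coal): anchor=3 coal=3 fiber=2 rubber=2
After 14 (consume 1 rubber): anchor=3 coal=3 fiber=2 rubber=1
After 15 (gather 2 rubber): anchor=3 coal=3 fiber=2 rubber=3
After 16 (gather 1 flax): anchor=3 coal=3 fiber=2 flax=1 rubber=3

Answer: anchor=3 coal=3 fiber=2 flax=1 rubber=3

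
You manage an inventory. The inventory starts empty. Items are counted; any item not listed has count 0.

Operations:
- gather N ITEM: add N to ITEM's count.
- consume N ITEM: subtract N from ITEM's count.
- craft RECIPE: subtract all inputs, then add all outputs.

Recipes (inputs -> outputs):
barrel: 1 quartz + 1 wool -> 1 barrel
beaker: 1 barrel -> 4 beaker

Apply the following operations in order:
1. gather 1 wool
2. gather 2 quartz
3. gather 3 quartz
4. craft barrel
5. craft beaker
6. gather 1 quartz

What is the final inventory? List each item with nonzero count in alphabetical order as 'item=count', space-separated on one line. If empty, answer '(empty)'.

Answer: beaker=4 quartz=5

Derivation:
After 1 (gather 1 wool): wool=1
After 2 (gather 2 quartz): quartz=2 wool=1
After 3 (gather 3 quartz): quartz=5 wool=1
After 4 (craft barrel): barrel=1 quartz=4
After 5 (craft beaker): beaker=4 quartz=4
After 6 (gather 1 quartz): beaker=4 quartz=5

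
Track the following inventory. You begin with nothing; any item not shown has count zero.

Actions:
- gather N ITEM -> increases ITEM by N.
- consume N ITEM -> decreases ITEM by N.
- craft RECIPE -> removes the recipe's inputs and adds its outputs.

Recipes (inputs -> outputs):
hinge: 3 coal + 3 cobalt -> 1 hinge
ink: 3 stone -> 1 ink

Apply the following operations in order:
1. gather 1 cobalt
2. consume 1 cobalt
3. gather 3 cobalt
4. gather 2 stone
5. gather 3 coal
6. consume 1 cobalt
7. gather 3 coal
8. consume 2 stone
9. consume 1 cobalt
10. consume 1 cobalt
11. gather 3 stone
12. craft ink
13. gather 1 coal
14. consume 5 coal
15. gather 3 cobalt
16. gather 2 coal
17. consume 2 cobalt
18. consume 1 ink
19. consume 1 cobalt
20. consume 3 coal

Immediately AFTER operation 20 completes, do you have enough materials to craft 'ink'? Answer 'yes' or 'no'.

After 1 (gather 1 cobalt): cobalt=1
After 2 (consume 1 cobalt): (empty)
After 3 (gather 3 cobalt): cobalt=3
After 4 (gather 2 stone): cobalt=3 stone=2
After 5 (gather 3 coal): coal=3 cobalt=3 stone=2
After 6 (consume 1 cobalt): coal=3 cobalt=2 stone=2
After 7 (gather 3 coal): coal=6 cobalt=2 stone=2
After 8 (consume 2 stone): coal=6 cobalt=2
After 9 (consume 1 cobalt): coal=6 cobalt=1
After 10 (consume 1 cobalt): coal=6
After 11 (gather 3 stone): coal=6 stone=3
After 12 (craft ink): coal=6 ink=1
After 13 (gather 1 coal): coal=7 ink=1
After 14 (consume 5 coal): coal=2 ink=1
After 15 (gather 3 cobalt): coal=2 cobalt=3 ink=1
After 16 (gather 2 coal): coal=4 cobalt=3 ink=1
After 17 (consume 2 cobalt): coal=4 cobalt=1 ink=1
After 18 (consume 1 ink): coal=4 cobalt=1
After 19 (consume 1 cobalt): coal=4
After 20 (consume 3 coal): coal=1

Answer: no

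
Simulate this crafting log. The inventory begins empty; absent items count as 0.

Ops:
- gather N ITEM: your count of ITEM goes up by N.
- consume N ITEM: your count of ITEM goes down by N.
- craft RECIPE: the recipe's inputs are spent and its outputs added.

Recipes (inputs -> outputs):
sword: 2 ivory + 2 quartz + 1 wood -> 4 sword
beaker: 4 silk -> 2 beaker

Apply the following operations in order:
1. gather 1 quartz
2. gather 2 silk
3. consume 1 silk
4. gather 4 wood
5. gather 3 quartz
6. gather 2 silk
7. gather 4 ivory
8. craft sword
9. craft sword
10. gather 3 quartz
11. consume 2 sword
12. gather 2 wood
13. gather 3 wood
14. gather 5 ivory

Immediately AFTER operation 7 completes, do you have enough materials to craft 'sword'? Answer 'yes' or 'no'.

Answer: yes

Derivation:
After 1 (gather 1 quartz): quartz=1
After 2 (gather 2 silk): quartz=1 silk=2
After 3 (consume 1 silk): quartz=1 silk=1
After 4 (gather 4 wood): quartz=1 silk=1 wood=4
After 5 (gather 3 quartz): quartz=4 silk=1 wood=4
After 6 (gather 2 silk): quartz=4 silk=3 wood=4
After 7 (gather 4 ivory): ivory=4 quartz=4 silk=3 wood=4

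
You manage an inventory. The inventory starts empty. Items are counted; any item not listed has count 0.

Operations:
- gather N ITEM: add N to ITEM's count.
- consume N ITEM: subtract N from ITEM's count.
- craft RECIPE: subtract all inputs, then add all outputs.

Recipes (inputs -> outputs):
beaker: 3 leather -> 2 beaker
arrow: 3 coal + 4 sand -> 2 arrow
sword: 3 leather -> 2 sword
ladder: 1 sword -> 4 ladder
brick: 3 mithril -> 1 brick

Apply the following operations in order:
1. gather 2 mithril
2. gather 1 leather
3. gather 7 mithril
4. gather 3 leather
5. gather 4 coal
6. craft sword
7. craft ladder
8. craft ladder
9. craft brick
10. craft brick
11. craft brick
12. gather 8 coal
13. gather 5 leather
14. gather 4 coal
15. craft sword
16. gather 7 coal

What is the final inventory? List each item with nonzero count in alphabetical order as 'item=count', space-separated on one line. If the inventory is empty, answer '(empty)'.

Answer: brick=3 coal=23 ladder=8 leather=3 sword=2

Derivation:
After 1 (gather 2 mithril): mithril=2
After 2 (gather 1 leather): leather=1 mithril=2
After 3 (gather 7 mithril): leather=1 mithril=9
After 4 (gather 3 leather): leather=4 mithril=9
After 5 (gather 4 coal): coal=4 leather=4 mithril=9
After 6 (craft sword): coal=4 leather=1 mithril=9 sword=2
After 7 (craft ladder): coal=4 ladder=4 leather=1 mithril=9 sword=1
After 8 (craft ladder): coal=4 ladder=8 leather=1 mithril=9
After 9 (craft brick): brick=1 coal=4 ladder=8 leather=1 mithril=6
After 10 (craft brick): brick=2 coal=4 ladder=8 leather=1 mithril=3
After 11 (craft brick): brick=3 coal=4 ladder=8 leather=1
After 12 (gather 8 coal): brick=3 coal=12 ladder=8 leather=1
After 13 (gather 5 leather): brick=3 coal=12 ladder=8 leather=6
After 14 (gather 4 coal): brick=3 coal=16 ladder=8 leather=6
After 15 (craft sword): brick=3 coal=16 ladder=8 leather=3 sword=2
After 16 (gather 7 coal): brick=3 coal=23 ladder=8 leather=3 sword=2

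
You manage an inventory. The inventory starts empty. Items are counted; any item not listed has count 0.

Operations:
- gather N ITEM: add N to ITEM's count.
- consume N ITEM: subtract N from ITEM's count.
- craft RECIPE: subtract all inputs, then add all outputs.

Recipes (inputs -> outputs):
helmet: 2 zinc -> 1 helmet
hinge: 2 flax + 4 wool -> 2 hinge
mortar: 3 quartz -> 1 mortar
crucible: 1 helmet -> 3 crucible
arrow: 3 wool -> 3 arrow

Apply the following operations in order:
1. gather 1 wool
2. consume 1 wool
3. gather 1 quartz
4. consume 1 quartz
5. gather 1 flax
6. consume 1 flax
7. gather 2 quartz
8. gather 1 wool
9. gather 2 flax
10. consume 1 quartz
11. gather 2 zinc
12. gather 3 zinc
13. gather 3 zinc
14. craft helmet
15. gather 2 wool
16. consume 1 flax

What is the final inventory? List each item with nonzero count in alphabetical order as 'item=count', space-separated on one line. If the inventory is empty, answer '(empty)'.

Answer: flax=1 helmet=1 quartz=1 wool=3 zinc=6

Derivation:
After 1 (gather 1 wool): wool=1
After 2 (consume 1 wool): (empty)
After 3 (gather 1 quartz): quartz=1
After 4 (consume 1 quartz): (empty)
After 5 (gather 1 flax): flax=1
After 6 (consume 1 flax): (empty)
After 7 (gather 2 quartz): quartz=2
After 8 (gather 1 wool): quartz=2 wool=1
After 9 (gather 2 flax): flax=2 quartz=2 wool=1
After 10 (consume 1 quartz): flax=2 quartz=1 wool=1
After 11 (gather 2 zinc): flax=2 quartz=1 wool=1 zinc=2
After 12 (gather 3 zinc): flax=2 quartz=1 wool=1 zinc=5
After 13 (gather 3 zinc): flax=2 quartz=1 wool=1 zinc=8
After 14 (craft helmet): flax=2 helmet=1 quartz=1 wool=1 zinc=6
After 15 (gather 2 wool): flax=2 helmet=1 quartz=1 wool=3 zinc=6
After 16 (consume 1 flax): flax=1 helmet=1 quartz=1 wool=3 zinc=6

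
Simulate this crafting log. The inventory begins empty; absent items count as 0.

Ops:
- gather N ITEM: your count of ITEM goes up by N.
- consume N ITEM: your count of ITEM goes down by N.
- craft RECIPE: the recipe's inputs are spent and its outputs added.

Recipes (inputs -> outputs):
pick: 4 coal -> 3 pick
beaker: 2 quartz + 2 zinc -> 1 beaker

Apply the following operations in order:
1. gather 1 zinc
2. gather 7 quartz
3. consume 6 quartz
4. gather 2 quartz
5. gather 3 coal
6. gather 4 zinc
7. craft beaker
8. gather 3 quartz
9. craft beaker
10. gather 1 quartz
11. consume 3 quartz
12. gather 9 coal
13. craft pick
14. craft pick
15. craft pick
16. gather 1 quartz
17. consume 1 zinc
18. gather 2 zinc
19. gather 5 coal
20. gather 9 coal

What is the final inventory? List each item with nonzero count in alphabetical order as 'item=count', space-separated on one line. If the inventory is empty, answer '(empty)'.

After 1 (gather 1 zinc): zinc=1
After 2 (gather 7 quartz): quartz=7 zinc=1
After 3 (consume 6 quartz): quartz=1 zinc=1
After 4 (gather 2 quartz): quartz=3 zinc=1
After 5 (gather 3 coal): coal=3 quartz=3 zinc=1
After 6 (gather 4 zinc): coal=3 quartz=3 zinc=5
After 7 (craft beaker): beaker=1 coal=3 quartz=1 zinc=3
After 8 (gather 3 quartz): beaker=1 coal=3 quartz=4 zinc=3
After 9 (craft beaker): beaker=2 coal=3 quartz=2 zinc=1
After 10 (gather 1 quartz): beaker=2 coal=3 quartz=3 zinc=1
After 11 (consume 3 quartz): beaker=2 coal=3 zinc=1
After 12 (gather 9 coal): beaker=2 coal=12 zinc=1
After 13 (craft pick): beaker=2 coal=8 pick=3 zinc=1
After 14 (craft pick): beaker=2 coal=4 pick=6 zinc=1
After 15 (craft pick): beaker=2 pick=9 zinc=1
After 16 (gather 1 quartz): beaker=2 pick=9 quartz=1 zinc=1
After 17 (consume 1 zinc): beaker=2 pick=9 quartz=1
After 18 (gather 2 zinc): beaker=2 pick=9 quartz=1 zinc=2
After 19 (gather 5 coal): beaker=2 coal=5 pick=9 quartz=1 zinc=2
After 20 (gather 9 coal): beaker=2 coal=14 pick=9 quartz=1 zinc=2

Answer: beaker=2 coal=14 pick=9 quartz=1 zinc=2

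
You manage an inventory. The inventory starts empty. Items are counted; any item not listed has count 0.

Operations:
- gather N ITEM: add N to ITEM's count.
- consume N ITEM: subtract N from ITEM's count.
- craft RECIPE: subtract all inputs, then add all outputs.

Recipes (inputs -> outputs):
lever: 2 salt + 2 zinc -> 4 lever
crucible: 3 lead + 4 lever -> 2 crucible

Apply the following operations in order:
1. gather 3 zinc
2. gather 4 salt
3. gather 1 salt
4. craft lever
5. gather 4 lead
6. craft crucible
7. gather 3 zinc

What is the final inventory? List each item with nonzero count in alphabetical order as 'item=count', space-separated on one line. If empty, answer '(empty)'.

After 1 (gather 3 zinc): zinc=3
After 2 (gather 4 salt): salt=4 zinc=3
After 3 (gather 1 salt): salt=5 zinc=3
After 4 (craft lever): lever=4 salt=3 zinc=1
After 5 (gather 4 lead): lead=4 lever=4 salt=3 zinc=1
After 6 (craft crucible): crucible=2 lead=1 salt=3 zinc=1
After 7 (gather 3 zinc): crucible=2 lead=1 salt=3 zinc=4

Answer: crucible=2 lead=1 salt=3 zinc=4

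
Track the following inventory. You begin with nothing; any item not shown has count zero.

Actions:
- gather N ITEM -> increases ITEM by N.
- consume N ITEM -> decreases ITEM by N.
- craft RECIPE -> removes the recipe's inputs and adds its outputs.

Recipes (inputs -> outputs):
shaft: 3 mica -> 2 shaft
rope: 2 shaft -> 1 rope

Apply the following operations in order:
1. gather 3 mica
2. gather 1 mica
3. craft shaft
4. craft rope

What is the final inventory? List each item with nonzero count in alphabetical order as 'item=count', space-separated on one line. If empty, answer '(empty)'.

Answer: mica=1 rope=1

Derivation:
After 1 (gather 3 mica): mica=3
After 2 (gather 1 mica): mica=4
After 3 (craft shaft): mica=1 shaft=2
After 4 (craft rope): mica=1 rope=1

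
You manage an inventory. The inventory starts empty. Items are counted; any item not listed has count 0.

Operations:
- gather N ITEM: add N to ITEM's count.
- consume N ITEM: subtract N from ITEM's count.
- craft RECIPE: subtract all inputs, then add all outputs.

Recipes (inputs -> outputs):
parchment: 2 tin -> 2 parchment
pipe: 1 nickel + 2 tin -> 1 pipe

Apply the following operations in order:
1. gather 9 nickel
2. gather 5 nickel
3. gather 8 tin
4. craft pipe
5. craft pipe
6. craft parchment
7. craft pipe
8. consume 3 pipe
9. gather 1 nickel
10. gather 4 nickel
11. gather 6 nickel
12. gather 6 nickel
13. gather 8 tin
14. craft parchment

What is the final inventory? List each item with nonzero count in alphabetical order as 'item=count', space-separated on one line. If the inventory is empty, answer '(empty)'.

After 1 (gather 9 nickel): nickel=9
After 2 (gather 5 nickel): nickel=14
After 3 (gather 8 tin): nickel=14 tin=8
After 4 (craft pipe): nickel=13 pipe=1 tin=6
After 5 (craft pipe): nickel=12 pipe=2 tin=4
After 6 (craft parchment): nickel=12 parchment=2 pipe=2 tin=2
After 7 (craft pipe): nickel=11 parchment=2 pipe=3
After 8 (consume 3 pipe): nickel=11 parchment=2
After 9 (gather 1 nickel): nickel=12 parchment=2
After 10 (gather 4 nickel): nickel=16 parchment=2
After 11 (gather 6 nickel): nickel=22 parchment=2
After 12 (gather 6 nickel): nickel=28 parchment=2
After 13 (gather 8 tin): nickel=28 parchment=2 tin=8
After 14 (craft parchment): nickel=28 parchment=4 tin=6

Answer: nickel=28 parchment=4 tin=6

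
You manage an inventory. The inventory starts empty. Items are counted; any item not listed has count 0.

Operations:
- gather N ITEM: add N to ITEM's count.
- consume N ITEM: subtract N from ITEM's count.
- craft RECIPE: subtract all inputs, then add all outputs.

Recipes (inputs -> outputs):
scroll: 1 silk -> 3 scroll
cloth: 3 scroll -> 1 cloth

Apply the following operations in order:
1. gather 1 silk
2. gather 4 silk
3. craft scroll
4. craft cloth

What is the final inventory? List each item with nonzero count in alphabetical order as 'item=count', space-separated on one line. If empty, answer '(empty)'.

After 1 (gather 1 silk): silk=1
After 2 (gather 4 silk): silk=5
After 3 (craft scroll): scroll=3 silk=4
After 4 (craft cloth): cloth=1 silk=4

Answer: cloth=1 silk=4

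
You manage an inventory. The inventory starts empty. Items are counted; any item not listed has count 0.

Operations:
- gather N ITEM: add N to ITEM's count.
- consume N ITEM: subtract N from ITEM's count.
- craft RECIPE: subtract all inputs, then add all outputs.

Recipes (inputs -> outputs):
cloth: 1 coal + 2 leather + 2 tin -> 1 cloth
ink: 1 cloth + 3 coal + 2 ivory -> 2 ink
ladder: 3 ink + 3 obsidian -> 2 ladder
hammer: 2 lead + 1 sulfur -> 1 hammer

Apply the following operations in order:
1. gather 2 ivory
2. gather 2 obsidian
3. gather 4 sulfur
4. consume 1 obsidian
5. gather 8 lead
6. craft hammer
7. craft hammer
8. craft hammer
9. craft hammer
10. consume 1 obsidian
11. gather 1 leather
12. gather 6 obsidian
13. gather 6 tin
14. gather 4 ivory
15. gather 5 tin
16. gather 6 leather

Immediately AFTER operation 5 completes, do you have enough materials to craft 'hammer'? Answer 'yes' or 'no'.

After 1 (gather 2 ivory): ivory=2
After 2 (gather 2 obsidian): ivory=2 obsidian=2
After 3 (gather 4 sulfur): ivory=2 obsidian=2 sulfur=4
After 4 (consume 1 obsidian): ivory=2 obsidian=1 sulfur=4
After 5 (gather 8 lead): ivory=2 lead=8 obsidian=1 sulfur=4

Answer: yes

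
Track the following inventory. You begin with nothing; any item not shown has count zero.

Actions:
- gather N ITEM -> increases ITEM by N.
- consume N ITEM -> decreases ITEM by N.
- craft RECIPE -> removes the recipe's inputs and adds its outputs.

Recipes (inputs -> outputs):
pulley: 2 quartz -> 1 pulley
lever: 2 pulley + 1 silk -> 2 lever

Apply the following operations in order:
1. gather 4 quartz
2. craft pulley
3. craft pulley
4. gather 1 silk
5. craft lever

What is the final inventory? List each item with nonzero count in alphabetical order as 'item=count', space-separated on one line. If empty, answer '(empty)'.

Answer: lever=2

Derivation:
After 1 (gather 4 quartz): quartz=4
After 2 (craft pulley): pulley=1 quartz=2
After 3 (craft pulley): pulley=2
After 4 (gather 1 silk): pulley=2 silk=1
After 5 (craft lever): lever=2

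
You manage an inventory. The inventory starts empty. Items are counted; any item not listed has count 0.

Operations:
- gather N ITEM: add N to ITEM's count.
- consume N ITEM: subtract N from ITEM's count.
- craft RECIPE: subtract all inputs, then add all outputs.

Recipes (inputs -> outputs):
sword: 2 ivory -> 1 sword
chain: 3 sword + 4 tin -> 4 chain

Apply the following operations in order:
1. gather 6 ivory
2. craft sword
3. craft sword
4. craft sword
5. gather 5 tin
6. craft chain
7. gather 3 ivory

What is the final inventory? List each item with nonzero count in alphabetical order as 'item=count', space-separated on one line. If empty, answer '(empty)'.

Answer: chain=4 ivory=3 tin=1

Derivation:
After 1 (gather 6 ivory): ivory=6
After 2 (craft sword): ivory=4 sword=1
After 3 (craft sword): ivory=2 sword=2
After 4 (craft sword): sword=3
After 5 (gather 5 tin): sword=3 tin=5
After 6 (craft chain): chain=4 tin=1
After 7 (gather 3 ivory): chain=4 ivory=3 tin=1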